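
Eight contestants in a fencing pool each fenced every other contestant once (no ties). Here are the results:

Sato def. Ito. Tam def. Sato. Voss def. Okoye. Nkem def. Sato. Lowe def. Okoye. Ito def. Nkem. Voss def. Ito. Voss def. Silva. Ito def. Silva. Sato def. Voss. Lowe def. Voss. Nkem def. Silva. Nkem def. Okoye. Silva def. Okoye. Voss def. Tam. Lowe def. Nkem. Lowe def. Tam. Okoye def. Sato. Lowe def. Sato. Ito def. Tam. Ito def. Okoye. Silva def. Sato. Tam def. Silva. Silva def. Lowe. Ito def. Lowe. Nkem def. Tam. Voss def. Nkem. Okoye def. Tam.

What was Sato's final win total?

Sato's results: beat Ito, Voss; lost to Lowe, Silva, Nkem, Tam, Okoye.
That is 2 wins.

2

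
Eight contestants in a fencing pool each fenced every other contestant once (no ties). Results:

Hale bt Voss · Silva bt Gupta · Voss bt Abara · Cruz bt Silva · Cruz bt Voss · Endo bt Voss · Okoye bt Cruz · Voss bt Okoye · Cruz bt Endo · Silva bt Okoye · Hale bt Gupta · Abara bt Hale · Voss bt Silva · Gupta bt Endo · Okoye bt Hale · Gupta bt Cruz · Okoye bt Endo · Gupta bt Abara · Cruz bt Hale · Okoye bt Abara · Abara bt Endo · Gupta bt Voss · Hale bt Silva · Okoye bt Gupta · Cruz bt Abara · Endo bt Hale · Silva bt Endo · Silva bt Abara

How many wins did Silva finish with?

Silva's results: beat Gupta, Endo, Okoye, Abara; lost to Voss, Cruz, Hale.
That is 4 wins.

4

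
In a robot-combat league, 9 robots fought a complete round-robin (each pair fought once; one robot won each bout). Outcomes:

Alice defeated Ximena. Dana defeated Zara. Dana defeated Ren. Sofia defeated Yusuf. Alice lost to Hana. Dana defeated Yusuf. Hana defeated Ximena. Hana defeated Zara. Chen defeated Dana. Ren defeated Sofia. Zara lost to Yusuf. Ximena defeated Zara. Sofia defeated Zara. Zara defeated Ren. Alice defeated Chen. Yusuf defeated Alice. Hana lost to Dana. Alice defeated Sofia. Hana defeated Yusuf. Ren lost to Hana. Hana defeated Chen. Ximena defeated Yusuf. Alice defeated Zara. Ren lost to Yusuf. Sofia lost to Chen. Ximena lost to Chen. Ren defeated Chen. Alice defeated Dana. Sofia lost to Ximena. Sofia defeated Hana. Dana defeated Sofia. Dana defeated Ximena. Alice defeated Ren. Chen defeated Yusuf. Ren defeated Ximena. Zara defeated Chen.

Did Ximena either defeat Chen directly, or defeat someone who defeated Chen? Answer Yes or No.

Ximena did not beat Chen directly.
Ximena beat Sofia, Zara, Yusuf. Of those, Zara beat Chen.

Yes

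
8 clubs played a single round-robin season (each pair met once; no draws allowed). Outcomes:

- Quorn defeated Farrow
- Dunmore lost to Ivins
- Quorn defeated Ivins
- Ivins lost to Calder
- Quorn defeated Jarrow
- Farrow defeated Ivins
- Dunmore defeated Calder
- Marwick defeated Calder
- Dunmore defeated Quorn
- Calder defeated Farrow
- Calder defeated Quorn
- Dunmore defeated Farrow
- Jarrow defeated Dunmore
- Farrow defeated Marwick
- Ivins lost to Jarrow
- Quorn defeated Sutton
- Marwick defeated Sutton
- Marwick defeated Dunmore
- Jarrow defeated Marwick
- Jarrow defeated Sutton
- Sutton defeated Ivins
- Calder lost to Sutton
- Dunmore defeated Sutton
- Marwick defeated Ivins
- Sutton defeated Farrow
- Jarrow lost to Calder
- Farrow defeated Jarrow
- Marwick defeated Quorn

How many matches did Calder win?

4

Calder's results: beat Quorn, Jarrow, Ivins, Farrow; lost to Marwick, Dunmore, Sutton.
That is 4 wins.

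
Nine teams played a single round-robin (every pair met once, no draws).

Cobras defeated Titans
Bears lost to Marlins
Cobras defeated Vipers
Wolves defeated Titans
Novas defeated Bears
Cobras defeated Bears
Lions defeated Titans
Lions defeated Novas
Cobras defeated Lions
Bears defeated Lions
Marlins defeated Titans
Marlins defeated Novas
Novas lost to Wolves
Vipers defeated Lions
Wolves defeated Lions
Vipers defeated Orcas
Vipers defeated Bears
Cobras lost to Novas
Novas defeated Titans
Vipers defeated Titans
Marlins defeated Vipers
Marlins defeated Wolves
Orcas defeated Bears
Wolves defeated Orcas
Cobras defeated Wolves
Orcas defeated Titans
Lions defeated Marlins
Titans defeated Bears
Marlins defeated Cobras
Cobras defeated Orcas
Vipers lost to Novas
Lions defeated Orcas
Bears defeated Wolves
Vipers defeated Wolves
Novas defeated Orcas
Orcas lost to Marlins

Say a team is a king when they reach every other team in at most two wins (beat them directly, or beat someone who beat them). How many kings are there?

Lions reaches everyone (king).
Wolves reaches everyone (king).
Marlins reaches everyone (king).
Cobras reaches everyone (king).
Vipers cannot reach Cobras in two steps.
Novas cannot reach Marlins in two steps.
Titans cannot reach Marlins, Cobras, Vipers, Novas, Orcas in two steps.
Orcas cannot reach Marlins, Cobras, Vipers, Novas in two steps.
Bears cannot reach Cobras, Vipers in two steps.
Kings: Lions, Wolves, Marlins, Cobras — 4.

4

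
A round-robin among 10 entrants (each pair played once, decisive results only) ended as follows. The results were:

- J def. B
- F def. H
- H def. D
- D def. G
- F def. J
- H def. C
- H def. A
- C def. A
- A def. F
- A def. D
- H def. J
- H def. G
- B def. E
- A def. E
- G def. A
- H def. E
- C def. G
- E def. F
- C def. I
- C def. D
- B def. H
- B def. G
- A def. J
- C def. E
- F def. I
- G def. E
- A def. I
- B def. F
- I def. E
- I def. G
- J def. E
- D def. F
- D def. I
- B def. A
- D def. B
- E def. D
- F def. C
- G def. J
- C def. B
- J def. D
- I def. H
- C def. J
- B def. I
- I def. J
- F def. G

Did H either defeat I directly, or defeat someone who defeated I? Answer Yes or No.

Yes

H did not beat I directly.
H beat A, C, D, E, G, J. Of those, A beat I.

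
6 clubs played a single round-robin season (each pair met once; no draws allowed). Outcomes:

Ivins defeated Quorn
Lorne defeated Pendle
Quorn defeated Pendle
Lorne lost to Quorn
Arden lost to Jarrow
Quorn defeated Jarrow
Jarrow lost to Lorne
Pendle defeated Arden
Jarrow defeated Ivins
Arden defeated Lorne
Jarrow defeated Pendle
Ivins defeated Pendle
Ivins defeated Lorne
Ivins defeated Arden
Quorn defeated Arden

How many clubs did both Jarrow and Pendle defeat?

Jarrow beat: Ivins, Pendle, Arden.
Pendle beat: Arden.
Both beat: Arden — 1.

1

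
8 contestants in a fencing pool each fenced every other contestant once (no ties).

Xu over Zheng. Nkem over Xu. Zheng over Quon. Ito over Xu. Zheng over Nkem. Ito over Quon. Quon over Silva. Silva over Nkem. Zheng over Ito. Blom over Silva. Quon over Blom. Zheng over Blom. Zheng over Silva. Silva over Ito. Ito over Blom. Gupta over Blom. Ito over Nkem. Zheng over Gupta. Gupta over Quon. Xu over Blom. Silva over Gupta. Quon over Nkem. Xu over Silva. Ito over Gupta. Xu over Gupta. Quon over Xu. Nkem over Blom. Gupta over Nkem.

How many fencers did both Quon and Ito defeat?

3

Quon beat: Blom, Xu, Silva, Nkem.
Ito beat: Blom, Xu, Gupta, Quon, Nkem.
Both beat: Blom, Xu, Nkem — 3.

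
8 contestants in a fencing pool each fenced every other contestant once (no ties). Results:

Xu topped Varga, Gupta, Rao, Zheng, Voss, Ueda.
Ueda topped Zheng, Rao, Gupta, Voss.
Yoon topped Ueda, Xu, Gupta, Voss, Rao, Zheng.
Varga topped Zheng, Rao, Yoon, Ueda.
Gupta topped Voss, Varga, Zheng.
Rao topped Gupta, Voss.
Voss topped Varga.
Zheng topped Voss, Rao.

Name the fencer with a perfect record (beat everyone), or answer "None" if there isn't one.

Highest win total is Yoon with 6 (out of 7 possible).
Yoon lost to Varga, so no fencer went undefeated.

None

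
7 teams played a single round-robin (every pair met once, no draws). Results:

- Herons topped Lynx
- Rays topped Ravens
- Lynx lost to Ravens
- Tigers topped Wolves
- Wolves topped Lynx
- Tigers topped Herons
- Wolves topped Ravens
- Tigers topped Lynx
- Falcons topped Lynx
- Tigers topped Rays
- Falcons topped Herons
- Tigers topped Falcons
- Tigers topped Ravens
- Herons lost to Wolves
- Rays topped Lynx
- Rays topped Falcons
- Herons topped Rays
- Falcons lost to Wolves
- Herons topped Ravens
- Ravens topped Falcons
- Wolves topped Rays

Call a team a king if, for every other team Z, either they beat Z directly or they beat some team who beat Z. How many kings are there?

Tigers reaches everyone (king).
Ravens cannot reach Tigers, Rays, Wolves in two steps.
Herons cannot reach Tigers, Wolves in two steps.
Rays cannot reach Tigers, Wolves in two steps.
Wolves cannot reach Tigers in two steps.
Lynx cannot reach Tigers, Ravens, Herons, Rays, Wolves, Falcons in two steps.
Falcons cannot reach Tigers, Wolves in two steps.
Kings: Tigers — 1.

1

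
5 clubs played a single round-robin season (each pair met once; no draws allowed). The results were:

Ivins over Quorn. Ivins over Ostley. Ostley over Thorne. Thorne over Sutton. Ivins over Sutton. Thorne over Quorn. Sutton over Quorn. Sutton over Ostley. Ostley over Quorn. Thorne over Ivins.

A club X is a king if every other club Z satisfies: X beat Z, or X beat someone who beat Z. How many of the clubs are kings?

3

Ostley reaches everyone (king).
Thorne reaches everyone (king).
Sutton cannot reach Ivins in two steps.
Quorn cannot reach Ostley, Thorne, Sutton, Ivins in two steps.
Ivins reaches everyone (king).
Kings: Ostley, Thorne, Ivins — 3.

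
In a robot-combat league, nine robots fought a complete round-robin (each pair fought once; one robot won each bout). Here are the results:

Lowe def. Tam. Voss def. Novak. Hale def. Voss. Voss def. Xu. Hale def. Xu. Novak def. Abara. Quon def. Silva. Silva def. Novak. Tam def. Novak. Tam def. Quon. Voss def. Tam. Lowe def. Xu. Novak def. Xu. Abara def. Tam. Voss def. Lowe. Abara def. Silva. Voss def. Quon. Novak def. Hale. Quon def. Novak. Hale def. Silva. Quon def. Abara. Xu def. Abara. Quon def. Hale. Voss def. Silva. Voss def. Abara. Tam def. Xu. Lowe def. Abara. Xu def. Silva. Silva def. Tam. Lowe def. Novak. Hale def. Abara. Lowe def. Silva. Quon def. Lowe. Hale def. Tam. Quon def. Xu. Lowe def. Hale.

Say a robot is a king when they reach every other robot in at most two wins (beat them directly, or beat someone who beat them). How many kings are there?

Hale reaches everyone (king).
Tam cannot reach Voss in two steps.
Abara cannot reach Hale, Voss, Lowe in two steps.
Xu cannot reach Hale, Voss, Lowe, Quon in two steps.
Silva cannot reach Voss, Lowe in two steps.
Voss reaches everyone (king).
Lowe reaches everyone (king).
Quon reaches everyone (king).
Novak cannot reach Lowe, Quon in two steps.
Kings: Hale, Voss, Lowe, Quon — 4.

4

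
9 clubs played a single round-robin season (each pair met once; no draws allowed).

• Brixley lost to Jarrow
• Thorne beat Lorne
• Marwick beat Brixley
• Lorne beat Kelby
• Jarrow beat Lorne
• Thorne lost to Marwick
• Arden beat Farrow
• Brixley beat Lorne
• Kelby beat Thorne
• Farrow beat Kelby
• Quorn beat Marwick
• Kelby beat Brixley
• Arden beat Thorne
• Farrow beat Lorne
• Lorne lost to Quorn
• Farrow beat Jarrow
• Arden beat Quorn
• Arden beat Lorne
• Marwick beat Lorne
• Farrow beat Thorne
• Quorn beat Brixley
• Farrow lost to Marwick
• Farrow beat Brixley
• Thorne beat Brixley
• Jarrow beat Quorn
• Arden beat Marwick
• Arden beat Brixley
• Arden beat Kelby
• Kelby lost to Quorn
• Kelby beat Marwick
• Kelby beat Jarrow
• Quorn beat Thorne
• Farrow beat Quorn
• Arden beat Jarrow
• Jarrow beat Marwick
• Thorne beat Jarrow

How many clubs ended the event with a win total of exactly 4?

3

Win totals: Arden 8, Marwick 4, Kelby 4, Thorne 3, Lorne 1, Brixley 1, Jarrow 4, Quorn 5, Farrow 6.
Exactly 4: Marwick, Kelby, Jarrow — 3 clubs.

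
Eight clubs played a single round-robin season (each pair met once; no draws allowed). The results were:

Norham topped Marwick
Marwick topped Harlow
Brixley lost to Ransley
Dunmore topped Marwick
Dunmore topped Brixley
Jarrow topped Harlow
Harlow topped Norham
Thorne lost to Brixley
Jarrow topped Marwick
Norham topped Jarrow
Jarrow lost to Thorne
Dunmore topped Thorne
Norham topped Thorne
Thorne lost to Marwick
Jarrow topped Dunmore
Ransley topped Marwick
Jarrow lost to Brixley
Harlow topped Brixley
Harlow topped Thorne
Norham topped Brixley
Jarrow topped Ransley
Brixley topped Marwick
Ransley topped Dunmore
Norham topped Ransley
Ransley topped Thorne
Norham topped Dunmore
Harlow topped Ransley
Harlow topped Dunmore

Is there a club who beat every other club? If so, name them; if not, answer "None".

None

Highest win total is Norham with 6 (out of 7 possible).
Norham lost to Harlow, so no club went undefeated.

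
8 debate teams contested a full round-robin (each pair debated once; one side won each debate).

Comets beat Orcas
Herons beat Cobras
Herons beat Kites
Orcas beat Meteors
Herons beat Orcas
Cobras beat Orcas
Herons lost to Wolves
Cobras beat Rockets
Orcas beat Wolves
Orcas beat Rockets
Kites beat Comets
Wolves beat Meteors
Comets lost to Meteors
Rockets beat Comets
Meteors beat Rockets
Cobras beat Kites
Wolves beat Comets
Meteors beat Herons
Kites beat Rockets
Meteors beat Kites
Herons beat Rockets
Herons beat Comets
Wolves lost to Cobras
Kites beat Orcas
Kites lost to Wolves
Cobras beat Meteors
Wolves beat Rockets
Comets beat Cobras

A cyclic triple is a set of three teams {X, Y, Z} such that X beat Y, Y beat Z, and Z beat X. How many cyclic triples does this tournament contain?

13

Win totals: Meteors 4, Comets 2, Rockets 1, Orcas 3, Herons 5, Kites 3, Wolves 5, Cobras 5.
A team with w wins dominates both others in C(w,2) triples; summing gives 6 + 1 + 0 + 3 + 10 + 3 + 10 + 10 = 43 transitive triples.
Total triples C(8,3) = 56, so cyclic triples = 56 − 43 = 13.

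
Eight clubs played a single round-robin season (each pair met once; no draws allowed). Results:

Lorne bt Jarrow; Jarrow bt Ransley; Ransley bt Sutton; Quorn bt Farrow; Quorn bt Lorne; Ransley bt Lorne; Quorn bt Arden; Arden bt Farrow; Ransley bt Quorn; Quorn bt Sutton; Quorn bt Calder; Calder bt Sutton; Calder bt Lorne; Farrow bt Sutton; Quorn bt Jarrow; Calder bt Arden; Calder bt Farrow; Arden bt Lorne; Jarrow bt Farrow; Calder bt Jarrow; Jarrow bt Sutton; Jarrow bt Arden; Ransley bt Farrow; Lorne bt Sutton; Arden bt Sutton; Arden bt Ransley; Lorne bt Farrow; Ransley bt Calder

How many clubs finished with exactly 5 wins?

Win totals: Arden 4, Ransley 5, Sutton 0, Jarrow 4, Farrow 1, Quorn 6, Calder 5, Lorne 3.
Exactly 5: Ransley, Calder — 2 clubs.

2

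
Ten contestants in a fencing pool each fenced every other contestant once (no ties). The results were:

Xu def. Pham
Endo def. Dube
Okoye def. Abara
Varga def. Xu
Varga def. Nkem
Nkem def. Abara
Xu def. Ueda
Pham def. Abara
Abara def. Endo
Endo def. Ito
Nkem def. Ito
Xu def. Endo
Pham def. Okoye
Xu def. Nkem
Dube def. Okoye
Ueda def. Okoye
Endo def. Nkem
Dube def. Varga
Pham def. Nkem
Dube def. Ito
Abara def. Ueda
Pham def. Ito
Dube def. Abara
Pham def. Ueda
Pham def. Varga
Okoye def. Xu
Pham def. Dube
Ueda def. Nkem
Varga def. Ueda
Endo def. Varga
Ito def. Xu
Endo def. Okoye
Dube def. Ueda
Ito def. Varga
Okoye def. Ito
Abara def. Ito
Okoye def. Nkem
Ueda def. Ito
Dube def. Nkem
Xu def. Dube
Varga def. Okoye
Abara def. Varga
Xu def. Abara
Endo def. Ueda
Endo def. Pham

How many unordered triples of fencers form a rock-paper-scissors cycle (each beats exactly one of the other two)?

25

Win totals: Ueda 3, Xu 6, Dube 6, Abara 4, Endo 7, Pham 7, Ito 2, Okoye 4, Varga 4, Nkem 2.
A fencer with w wins dominates both others in C(w,2) triples; summing gives 3 + 15 + 15 + 6 + 21 + 21 + 1 + 6 + 6 + 1 = 95 transitive triples.
Total triples C(10,3) = 120, so cyclic triples = 120 − 95 = 25.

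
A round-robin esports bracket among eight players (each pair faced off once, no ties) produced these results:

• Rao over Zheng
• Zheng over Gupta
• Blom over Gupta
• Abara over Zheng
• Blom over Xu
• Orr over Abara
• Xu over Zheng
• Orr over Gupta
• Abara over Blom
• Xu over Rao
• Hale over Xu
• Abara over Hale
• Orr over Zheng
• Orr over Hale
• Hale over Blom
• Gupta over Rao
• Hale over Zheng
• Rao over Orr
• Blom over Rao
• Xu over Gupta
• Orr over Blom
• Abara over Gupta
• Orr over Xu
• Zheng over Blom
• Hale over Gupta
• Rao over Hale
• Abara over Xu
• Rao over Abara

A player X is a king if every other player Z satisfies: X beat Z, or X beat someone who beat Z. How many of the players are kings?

4

Xu reaches everyone (king).
Zheng cannot reach Abara, Orr, Hale in two steps.
Blom reaches everyone (king).
Rao reaches everyone (king).
Abara cannot reach Orr in two steps.
Gupta cannot reach Xu, Blom in two steps.
Orr reaches everyone (king).
Hale cannot reach Abara, Orr in two steps.
Kings: Xu, Blom, Rao, Orr — 4.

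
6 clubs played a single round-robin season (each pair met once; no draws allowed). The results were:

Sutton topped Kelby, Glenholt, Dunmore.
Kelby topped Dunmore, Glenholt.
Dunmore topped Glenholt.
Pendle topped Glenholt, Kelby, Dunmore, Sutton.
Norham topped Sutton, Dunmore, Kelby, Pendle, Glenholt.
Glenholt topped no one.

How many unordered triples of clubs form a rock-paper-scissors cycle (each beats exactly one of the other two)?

Win totals: Dunmore 1, Sutton 3, Kelby 2, Glenholt 0, Norham 5, Pendle 4.
A club with w wins dominates both others in C(w,2) triples; summing gives 0 + 3 + 1 + 0 + 10 + 6 = 20 transitive triples.
Total triples C(6,3) = 20, so cyclic triples = 20 − 20 = 0.

0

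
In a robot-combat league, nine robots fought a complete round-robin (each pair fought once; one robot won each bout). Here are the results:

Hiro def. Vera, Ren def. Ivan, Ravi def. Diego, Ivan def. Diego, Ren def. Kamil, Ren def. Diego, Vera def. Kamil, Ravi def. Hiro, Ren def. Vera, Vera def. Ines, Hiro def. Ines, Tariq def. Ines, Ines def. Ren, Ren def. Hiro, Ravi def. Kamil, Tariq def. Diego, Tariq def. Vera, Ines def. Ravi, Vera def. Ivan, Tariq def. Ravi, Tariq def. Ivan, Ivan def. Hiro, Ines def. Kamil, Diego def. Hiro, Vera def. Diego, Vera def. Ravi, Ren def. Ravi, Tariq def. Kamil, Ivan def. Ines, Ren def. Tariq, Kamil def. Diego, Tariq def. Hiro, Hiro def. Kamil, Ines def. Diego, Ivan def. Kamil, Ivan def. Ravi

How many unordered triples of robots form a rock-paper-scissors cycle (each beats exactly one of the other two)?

Win totals: Ren 7, Vera 5, Ravi 3, Tariq 7, Ivan 5, Ines 4, Hiro 3, Diego 1, Kamil 1.
A robot with w wins dominates both others in C(w,2) triples; summing gives 21 + 10 + 3 + 21 + 10 + 6 + 3 + 0 + 0 = 74 transitive triples.
Total triples C(9,3) = 84, so cyclic triples = 84 − 74 = 10.

10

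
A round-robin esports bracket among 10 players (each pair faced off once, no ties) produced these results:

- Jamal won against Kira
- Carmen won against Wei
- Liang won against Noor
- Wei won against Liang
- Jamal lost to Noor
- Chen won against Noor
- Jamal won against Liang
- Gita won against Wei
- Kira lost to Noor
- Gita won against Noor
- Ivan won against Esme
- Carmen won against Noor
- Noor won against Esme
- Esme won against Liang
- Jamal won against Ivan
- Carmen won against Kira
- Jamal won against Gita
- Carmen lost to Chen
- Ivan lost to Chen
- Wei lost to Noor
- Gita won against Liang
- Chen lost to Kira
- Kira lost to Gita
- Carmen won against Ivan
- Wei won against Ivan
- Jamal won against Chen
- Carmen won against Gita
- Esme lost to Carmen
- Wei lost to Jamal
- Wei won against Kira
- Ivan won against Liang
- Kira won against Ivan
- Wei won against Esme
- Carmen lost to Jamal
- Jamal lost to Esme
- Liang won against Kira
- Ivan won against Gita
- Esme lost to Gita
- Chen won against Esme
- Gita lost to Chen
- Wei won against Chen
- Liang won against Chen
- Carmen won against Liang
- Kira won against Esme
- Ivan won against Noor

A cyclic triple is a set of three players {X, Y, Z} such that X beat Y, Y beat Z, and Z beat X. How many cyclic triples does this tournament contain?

29

Win totals: Esme 2, Jamal 7, Carmen 7, Chen 5, Gita 5, Wei 5, Liang 3, Kira 3, Noor 4, Ivan 4.
A player with w wins dominates both others in C(w,2) triples; summing gives 1 + 21 + 21 + 10 + 10 + 10 + 3 + 3 + 6 + 6 = 91 transitive triples.
Total triples C(10,3) = 120, so cyclic triples = 120 − 91 = 29.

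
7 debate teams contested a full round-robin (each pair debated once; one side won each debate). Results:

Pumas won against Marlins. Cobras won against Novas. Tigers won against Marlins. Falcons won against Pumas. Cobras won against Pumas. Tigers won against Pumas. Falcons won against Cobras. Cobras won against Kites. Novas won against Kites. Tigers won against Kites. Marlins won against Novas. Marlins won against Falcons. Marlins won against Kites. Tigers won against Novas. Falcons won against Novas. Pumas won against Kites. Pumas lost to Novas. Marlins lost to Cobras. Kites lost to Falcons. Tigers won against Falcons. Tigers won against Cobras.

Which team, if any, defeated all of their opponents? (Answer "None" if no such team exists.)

Tigers has 6 wins out of 6 opponents — a perfect record.

Tigers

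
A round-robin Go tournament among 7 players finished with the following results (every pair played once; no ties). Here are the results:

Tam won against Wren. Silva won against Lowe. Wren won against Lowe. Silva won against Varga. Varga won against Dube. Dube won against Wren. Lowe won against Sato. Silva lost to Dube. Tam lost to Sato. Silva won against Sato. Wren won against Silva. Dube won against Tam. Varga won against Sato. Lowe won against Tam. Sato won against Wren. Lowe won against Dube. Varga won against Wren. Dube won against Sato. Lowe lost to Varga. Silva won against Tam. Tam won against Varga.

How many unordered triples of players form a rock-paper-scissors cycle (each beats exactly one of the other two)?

Win totals: Wren 2, Dube 4, Lowe 3, Tam 2, Varga 4, Sato 2, Silva 4.
A player with w wins dominates both others in C(w,2) triples; summing gives 1 + 6 + 3 + 1 + 6 + 1 + 6 = 24 transitive triples.
Total triples C(7,3) = 35, so cyclic triples = 35 − 24 = 11.

11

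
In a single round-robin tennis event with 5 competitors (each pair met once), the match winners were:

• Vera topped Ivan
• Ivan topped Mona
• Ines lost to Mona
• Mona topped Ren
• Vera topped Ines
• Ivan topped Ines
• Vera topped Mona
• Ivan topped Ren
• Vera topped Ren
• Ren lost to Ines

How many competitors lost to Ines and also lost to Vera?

1

Ines beat: Ren.
Vera beat: Ivan, Ren, Ines, Mona.
Both beat: Ren — 1.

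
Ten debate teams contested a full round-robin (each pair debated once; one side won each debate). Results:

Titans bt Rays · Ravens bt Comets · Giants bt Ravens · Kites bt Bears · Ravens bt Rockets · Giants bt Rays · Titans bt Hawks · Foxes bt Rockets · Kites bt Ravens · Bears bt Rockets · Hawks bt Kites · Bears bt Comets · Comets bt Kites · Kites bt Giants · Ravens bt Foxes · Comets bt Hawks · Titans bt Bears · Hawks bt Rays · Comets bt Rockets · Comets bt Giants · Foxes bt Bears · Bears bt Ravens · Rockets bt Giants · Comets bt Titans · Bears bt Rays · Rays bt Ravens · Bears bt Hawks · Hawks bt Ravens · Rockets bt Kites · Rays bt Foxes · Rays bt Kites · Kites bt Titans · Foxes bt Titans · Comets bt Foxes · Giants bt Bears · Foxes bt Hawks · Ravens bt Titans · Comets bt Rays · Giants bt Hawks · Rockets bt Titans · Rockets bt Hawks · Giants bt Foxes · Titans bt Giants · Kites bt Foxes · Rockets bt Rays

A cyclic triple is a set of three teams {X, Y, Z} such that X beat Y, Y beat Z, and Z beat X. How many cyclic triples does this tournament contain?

Win totals: Giants 5, Kites 5, Rays 3, Foxes 4, Comets 7, Ravens 4, Rockets 5, Bears 5, Titans 4, Hawks 3.
A team with w wins dominates both others in C(w,2) triples; summing gives 10 + 10 + 3 + 6 + 21 + 6 + 10 + 10 + 6 + 3 = 85 transitive triples.
Total triples C(10,3) = 120, so cyclic triples = 120 − 85 = 35.

35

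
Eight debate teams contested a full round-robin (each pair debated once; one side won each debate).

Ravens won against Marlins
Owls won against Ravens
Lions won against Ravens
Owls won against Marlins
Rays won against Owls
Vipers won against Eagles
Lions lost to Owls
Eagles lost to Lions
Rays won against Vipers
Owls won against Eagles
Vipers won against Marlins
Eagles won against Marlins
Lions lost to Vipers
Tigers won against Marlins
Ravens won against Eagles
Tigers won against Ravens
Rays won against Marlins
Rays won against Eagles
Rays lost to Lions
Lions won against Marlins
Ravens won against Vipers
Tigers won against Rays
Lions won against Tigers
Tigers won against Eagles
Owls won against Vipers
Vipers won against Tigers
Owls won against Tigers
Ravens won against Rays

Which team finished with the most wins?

Win totals: Rays 4, Owls 6, Ravens 4, Marlins 0, Lions 5, Eagles 1, Tigers 4, Vipers 4.
Owls leads with 6 wins (next highest: 5).

Owls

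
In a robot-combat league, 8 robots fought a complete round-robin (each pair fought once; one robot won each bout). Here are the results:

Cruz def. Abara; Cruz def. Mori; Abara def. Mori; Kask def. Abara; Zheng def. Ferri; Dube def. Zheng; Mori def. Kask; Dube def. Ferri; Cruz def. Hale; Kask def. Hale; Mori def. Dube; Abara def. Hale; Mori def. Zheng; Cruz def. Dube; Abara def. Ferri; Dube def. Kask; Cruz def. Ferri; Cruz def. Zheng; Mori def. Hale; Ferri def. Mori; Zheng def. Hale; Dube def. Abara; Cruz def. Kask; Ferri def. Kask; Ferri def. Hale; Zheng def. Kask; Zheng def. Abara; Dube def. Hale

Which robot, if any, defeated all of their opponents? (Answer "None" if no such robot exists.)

Cruz

Cruz has 7 wins out of 7 opponents — a perfect record.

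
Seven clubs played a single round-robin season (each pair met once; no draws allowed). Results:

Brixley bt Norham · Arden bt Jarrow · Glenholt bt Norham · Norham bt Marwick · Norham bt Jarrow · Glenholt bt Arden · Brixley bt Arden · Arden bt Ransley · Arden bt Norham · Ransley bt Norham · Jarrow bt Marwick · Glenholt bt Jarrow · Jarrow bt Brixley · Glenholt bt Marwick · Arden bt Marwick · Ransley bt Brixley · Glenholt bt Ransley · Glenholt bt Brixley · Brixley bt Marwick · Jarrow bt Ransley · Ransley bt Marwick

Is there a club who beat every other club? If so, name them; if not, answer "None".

Glenholt

Glenholt has 6 wins out of 6 opponents — a perfect record.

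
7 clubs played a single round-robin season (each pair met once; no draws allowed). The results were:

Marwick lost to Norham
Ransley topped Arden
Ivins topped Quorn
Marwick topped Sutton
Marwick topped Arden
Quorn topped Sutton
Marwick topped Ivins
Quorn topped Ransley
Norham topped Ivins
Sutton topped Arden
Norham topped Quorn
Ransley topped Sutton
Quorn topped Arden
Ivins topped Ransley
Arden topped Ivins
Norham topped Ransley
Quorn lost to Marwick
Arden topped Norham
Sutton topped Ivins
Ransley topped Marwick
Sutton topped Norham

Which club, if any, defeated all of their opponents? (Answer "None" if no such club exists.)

Highest win total is Norham with 4 (out of 6 possible).
Norham lost to Sutton, Arden, so no club went undefeated.

None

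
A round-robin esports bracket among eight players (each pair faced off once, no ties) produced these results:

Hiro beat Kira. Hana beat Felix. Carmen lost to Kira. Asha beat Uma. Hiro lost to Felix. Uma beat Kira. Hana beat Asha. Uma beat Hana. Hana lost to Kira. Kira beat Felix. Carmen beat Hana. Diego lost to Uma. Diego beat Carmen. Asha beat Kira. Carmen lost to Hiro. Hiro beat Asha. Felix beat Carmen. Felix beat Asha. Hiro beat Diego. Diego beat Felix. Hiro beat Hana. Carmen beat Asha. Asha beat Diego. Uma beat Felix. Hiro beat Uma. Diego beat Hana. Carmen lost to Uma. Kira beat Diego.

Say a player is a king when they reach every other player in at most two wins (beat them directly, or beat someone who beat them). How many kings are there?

4

Felix reaches everyone (king).
Hiro reaches everyone (king).
Hana reaches everyone (king).
Diego cannot reach Uma, Kira in two steps.
Carmen cannot reach Hiro in two steps.
Asha cannot reach Hiro in two steps.
Uma reaches everyone (king).
Kira cannot reach Uma in two steps.
Kings: Felix, Hiro, Hana, Uma — 4.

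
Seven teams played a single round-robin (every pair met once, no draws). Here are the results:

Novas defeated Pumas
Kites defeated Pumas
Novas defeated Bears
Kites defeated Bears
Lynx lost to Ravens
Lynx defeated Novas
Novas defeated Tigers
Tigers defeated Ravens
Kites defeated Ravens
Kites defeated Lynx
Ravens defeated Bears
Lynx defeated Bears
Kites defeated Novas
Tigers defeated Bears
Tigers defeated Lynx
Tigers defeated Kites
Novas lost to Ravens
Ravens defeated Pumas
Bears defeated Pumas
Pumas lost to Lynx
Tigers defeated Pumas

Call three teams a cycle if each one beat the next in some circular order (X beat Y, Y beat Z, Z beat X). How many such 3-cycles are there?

3

Win totals: Pumas 0, Tigers 5, Bears 1, Novas 3, Kites 5, Lynx 3, Ravens 4.
A team with w wins dominates both others in C(w,2) triples; summing gives 0 + 10 + 0 + 3 + 10 + 3 + 6 = 32 transitive triples.
Total triples C(7,3) = 35, so cyclic triples = 35 − 32 = 3.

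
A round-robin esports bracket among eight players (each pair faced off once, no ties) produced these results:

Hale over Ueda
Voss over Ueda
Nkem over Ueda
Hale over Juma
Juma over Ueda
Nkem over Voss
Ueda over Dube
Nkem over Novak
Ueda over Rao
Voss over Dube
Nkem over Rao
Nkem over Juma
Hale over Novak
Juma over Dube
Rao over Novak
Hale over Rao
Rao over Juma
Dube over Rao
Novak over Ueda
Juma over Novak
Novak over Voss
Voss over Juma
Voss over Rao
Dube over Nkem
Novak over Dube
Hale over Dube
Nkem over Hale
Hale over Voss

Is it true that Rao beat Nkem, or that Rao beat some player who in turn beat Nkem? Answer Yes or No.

Rao did not beat Nkem directly.
Rao beat Novak, Juma, but each of them lost to Nkem. No two-step path.

No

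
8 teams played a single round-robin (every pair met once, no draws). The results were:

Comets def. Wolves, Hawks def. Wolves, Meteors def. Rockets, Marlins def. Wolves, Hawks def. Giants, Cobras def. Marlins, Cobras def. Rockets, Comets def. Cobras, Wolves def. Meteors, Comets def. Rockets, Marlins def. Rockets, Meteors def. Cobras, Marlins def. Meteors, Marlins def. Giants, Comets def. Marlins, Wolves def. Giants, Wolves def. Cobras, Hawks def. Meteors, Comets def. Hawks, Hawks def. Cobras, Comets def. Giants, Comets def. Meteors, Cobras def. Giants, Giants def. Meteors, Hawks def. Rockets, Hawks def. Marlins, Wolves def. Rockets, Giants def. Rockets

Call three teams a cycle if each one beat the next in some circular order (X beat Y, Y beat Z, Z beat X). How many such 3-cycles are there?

3

Win totals: Cobras 3, Marlins 4, Hawks 6, Rockets 0, Wolves 4, Meteors 2, Giants 2, Comets 7.
A team with w wins dominates both others in C(w,2) triples; summing gives 3 + 6 + 15 + 0 + 6 + 1 + 1 + 21 = 53 transitive triples.
Total triples C(8,3) = 56, so cyclic triples = 56 − 53 = 3.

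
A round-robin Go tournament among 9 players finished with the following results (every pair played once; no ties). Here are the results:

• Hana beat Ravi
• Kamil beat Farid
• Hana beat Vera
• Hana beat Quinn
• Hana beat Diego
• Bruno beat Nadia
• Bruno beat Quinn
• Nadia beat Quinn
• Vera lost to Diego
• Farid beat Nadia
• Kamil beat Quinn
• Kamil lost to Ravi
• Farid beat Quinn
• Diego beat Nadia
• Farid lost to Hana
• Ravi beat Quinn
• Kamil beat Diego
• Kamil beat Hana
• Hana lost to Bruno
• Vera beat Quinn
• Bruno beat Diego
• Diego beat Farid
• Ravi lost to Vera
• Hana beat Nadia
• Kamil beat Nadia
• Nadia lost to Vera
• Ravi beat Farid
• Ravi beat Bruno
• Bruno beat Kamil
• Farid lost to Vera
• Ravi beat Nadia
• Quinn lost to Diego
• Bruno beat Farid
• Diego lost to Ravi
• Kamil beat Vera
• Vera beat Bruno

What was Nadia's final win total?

1

Nadia's results: beat Quinn; lost to Bruno, Ravi, Diego, Farid, Vera, Kamil, Hana.
That is 1 win.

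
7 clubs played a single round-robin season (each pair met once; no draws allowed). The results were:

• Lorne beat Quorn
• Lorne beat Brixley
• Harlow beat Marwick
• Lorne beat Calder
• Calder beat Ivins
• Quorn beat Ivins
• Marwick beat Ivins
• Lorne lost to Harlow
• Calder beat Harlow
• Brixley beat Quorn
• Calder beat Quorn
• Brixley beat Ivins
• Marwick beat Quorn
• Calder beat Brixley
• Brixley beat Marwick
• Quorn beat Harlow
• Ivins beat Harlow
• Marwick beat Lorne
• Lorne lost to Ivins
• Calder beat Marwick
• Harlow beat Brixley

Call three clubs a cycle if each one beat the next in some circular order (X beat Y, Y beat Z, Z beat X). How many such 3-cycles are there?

Win totals: Harlow 3, Ivins 2, Brixley 3, Marwick 3, Calder 5, Lorne 3, Quorn 2.
A club with w wins dominates both others in C(w,2) triples; summing gives 3 + 1 + 3 + 3 + 10 + 3 + 1 = 24 transitive triples.
Total triples C(7,3) = 35, so cyclic triples = 35 − 24 = 11.

11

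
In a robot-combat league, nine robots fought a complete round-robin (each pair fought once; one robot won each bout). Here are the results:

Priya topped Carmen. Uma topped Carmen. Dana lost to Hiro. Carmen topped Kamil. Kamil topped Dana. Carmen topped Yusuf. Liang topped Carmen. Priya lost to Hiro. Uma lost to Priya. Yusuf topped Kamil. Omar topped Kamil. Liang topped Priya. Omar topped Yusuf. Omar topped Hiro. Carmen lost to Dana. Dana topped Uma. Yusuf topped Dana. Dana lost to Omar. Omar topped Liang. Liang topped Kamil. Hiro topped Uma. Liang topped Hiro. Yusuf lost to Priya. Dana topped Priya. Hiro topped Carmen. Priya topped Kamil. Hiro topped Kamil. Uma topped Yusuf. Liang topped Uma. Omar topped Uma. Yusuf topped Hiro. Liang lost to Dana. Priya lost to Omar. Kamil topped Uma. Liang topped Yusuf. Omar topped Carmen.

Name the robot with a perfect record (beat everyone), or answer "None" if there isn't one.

Omar

Omar has 8 wins out of 8 opponents — a perfect record.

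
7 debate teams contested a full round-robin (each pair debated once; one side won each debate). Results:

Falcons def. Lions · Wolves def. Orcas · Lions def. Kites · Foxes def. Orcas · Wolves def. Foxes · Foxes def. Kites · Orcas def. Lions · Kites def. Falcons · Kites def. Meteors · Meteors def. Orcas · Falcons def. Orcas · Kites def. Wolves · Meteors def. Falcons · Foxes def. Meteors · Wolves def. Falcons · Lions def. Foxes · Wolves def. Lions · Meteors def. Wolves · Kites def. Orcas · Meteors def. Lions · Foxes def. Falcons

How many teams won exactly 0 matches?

Win totals: Lions 2, Wolves 4, Meteors 4, Orcas 1, Falcons 2, Foxes 4, Kites 4.
No team has exactly 0 wins.

0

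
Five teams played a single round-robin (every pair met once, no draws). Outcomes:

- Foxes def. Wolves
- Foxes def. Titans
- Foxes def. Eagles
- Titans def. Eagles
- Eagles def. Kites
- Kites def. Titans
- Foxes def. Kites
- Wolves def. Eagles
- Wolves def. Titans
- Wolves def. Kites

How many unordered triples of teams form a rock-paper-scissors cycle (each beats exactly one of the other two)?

Of the C(5,3) = 10 triples, the cyclic ones are: {Eagles, Titans, Kites}.
That is 1.

1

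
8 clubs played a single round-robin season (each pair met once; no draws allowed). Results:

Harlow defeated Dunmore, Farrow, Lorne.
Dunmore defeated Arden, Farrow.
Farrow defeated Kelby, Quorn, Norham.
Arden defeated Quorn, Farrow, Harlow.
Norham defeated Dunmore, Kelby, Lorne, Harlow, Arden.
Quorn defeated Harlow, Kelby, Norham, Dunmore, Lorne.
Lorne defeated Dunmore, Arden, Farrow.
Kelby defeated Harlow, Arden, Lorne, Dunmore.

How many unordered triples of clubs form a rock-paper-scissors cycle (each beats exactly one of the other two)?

Win totals: Norham 5, Farrow 3, Kelby 4, Arden 3, Harlow 3, Quorn 5, Dunmore 2, Lorne 3.
A club with w wins dominates both others in C(w,2) triples; summing gives 10 + 3 + 6 + 3 + 3 + 10 + 1 + 3 = 39 transitive triples.
Total triples C(8,3) = 56, so cyclic triples = 56 − 39 = 17.

17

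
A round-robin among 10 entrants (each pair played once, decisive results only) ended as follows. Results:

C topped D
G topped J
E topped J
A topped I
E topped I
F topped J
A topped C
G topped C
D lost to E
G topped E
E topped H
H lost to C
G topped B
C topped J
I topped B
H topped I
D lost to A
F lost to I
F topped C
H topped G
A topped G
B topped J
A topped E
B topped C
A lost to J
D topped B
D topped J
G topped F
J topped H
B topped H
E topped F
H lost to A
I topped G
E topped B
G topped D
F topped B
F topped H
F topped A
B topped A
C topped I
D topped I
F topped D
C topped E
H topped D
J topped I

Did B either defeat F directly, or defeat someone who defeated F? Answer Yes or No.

B did not beat F directly.
B beat A, C, H, J, but each of them lost to F. No two-step path.

No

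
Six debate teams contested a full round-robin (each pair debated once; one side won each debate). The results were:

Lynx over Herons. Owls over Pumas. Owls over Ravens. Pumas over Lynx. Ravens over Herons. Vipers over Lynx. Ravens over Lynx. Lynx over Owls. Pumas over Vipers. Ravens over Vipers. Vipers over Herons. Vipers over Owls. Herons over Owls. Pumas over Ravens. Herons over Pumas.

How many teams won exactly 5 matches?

0

Win totals: Owls 2, Herons 2, Lynx 2, Ravens 3, Pumas 3, Vipers 3.
No team has exactly 5 wins.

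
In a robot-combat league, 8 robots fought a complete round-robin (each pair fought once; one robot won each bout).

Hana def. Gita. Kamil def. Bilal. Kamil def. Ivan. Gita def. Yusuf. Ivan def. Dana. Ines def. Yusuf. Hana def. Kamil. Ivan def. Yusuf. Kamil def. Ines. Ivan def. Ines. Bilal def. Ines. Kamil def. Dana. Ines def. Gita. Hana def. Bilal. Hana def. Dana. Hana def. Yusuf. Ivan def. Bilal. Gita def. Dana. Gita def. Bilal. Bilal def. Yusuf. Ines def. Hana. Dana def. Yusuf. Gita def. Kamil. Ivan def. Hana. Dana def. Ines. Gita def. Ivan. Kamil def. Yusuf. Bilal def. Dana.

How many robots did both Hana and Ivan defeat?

3

Hana beat: Kamil, Bilal, Gita, Dana, Yusuf.
Ivan beat: Ines, Bilal, Hana, Dana, Yusuf.
Both beat: Bilal, Dana, Yusuf — 3.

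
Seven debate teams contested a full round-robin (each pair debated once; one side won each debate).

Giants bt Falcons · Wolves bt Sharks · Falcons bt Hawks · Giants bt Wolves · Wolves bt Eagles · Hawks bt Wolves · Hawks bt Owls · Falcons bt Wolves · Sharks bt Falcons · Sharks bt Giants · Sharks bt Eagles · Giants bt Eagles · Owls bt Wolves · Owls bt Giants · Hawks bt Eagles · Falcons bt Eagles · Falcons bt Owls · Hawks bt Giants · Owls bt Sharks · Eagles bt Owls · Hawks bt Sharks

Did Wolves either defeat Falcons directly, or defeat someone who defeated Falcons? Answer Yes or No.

Wolves did not beat Falcons directly.
Wolves beat Sharks, Eagles. Of those, Sharks beat Falcons.

Yes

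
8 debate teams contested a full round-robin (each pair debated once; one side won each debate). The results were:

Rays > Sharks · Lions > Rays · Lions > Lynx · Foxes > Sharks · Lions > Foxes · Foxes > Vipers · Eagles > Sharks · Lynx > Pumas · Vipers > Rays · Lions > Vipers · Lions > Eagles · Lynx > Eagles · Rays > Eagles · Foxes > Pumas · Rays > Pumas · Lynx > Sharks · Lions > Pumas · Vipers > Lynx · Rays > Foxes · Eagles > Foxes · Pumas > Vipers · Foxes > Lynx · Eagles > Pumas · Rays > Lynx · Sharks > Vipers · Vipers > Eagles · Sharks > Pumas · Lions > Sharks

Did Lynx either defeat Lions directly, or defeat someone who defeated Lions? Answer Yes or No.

No

Lynx did not beat Lions directly.
Lynx beat Pumas, Eagles, Sharks, but each of them lost to Lions. No two-step path.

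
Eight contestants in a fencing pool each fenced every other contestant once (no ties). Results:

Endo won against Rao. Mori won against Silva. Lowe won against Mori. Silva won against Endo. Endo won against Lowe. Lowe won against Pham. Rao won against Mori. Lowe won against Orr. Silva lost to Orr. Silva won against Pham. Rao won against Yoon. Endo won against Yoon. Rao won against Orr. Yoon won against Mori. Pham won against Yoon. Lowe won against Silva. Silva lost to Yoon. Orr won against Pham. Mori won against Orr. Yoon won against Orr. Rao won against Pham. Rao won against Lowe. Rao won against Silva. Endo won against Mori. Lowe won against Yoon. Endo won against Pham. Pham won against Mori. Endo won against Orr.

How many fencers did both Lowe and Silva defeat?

Lowe beat: Orr, Silva, Mori, Pham, Yoon.
Silva beat: Endo, Pham.
Both beat: Pham — 1.

1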